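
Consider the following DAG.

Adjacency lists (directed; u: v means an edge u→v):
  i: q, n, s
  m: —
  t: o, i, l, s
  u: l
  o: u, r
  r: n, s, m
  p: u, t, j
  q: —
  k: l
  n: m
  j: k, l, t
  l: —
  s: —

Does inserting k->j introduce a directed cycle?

Yes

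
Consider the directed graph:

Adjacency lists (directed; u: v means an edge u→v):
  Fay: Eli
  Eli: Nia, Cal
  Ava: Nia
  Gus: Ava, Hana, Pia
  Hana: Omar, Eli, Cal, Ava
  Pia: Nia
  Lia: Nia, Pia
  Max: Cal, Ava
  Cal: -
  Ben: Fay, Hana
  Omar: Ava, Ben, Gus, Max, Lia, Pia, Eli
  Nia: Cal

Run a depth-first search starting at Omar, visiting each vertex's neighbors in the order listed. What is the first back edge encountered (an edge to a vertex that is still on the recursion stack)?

Hana->Omar

DFS from Omar (visiting each vertex's neighbors in the order listed); mark gray on enter, black on exit:
Omar gray
  Ava gray
    Nia gray
      Cal gray
      Cal black
    Nia black
  Ava black
  Ben gray
    Fay gray
      Eli gray
        Eli→Nia: Nia black — skip
        Eli→Cal: Cal black — skip
      Eli black
    Fay black
    Hana gray
      Hana→Omar: Omar is gray → back edge
First back edge: Hana → Omar.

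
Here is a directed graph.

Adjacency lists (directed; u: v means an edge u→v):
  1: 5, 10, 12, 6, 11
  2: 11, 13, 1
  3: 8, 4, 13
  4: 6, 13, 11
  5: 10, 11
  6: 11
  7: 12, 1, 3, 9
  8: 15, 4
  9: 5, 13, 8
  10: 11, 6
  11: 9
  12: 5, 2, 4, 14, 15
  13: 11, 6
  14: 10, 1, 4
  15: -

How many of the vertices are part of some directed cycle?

A vertex is on a directed cycle iff it belongs to a strongly connected component of size ≥ 2 (or has a self-loop).
The vertices on cycles are {1, 2, 4, 5, 6, 8, 9, 10, 11, 12, 13, 14} — 12 in total.

12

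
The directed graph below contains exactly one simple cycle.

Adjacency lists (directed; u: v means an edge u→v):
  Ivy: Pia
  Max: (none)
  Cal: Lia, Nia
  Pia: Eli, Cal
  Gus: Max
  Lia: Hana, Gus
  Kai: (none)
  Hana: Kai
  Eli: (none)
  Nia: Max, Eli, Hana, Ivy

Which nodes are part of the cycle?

DFS with gray/black marking from Cal:
Cal gray
  Lia gray
    Hana gray
      Kai gray
      Kai black
    Hana black
    Gus gray
      Max gray
      Max black
    Gus black
  Lia black
  Nia gray
    Nia→Max: Max black — skip
    Eli gray
    Eli black
    Nia→Hana: Hana black — skip
    Ivy gray
      Pia gray
        Pia→Eli: Eli black — skip
        Pia→Cal: Cal is gray → back edge
Back edge closes the cycle Cal → Nia → Ivy → Pia → Cal; its vertices are {Cal, Ivy, Nia, Pia}.

Cal, Ivy, Nia, Pia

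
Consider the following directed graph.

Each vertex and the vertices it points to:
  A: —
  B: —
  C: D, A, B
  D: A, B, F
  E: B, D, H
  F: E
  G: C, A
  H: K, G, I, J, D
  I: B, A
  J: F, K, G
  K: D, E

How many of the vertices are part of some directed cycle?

8

A vertex is on a directed cycle iff it belongs to a strongly connected component of size ≥ 2 (or has a self-loop).
The vertices on cycles are {C, D, E, F, G, H, J, K} — 8 in total.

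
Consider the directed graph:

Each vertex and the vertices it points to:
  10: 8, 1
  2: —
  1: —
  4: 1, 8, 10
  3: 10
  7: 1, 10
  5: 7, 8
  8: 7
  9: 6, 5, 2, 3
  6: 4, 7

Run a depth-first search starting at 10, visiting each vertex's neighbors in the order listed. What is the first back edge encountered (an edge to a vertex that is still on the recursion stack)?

DFS from 10 (visiting each vertex's neighbors in the order listed); mark gray on enter, black on exit:
10 gray
  8 gray
    7 gray
      1 gray
      1 black
      7→10: 10 is gray → back edge
First back edge: 7 → 10.

7→10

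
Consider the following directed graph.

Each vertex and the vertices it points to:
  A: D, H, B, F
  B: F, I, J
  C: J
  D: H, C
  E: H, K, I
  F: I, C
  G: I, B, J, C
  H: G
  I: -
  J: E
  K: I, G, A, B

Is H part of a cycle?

Yes

H is on a cycle iff H can reach itself via ≥1 edge.
H → G → J → E → H — yes.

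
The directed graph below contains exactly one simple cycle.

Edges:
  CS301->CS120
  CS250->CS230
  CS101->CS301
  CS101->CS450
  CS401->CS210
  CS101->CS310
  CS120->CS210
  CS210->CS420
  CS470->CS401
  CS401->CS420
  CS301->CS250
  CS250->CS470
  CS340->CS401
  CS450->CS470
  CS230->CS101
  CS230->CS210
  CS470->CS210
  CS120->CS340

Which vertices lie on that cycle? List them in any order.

DFS with gray/black marking from CS101:
CS101 gray
  CS310 gray
  CS310 black
  CS301 gray
    CS250 gray
      CS470 gray
        CS210 gray
          CS420 gray
          CS420 black
        CS210 black
        CS401 gray
          CS401→CS210: CS210 black — skip
          CS401→CS420: CS420 black — skip
        CS401 black
      CS470 black
      CS230 gray
        CS230→CS101: CS101 is gray → back edge
Back edge closes the cycle CS101 → CS301 → CS250 → CS230 → CS101; its vertices are {CS101, CS230, CS250, CS301}.

CS101, CS230, CS250, CS301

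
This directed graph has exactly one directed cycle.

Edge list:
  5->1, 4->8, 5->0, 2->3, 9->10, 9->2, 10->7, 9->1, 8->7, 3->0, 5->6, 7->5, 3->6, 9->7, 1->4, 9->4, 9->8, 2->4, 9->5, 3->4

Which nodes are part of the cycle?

1, 4, 5, 7, 8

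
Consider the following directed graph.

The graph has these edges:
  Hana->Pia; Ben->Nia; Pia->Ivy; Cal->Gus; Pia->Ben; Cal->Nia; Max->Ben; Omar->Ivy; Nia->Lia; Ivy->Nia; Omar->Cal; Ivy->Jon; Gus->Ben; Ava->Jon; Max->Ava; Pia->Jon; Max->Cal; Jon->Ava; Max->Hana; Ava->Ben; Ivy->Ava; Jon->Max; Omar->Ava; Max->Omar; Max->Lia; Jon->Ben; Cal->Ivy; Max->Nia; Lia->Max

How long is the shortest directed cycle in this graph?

For each vertex v, BFS finds the shortest path from v back to v.
The shortest such closed walk is Lia → Max → Lia, length 2.

2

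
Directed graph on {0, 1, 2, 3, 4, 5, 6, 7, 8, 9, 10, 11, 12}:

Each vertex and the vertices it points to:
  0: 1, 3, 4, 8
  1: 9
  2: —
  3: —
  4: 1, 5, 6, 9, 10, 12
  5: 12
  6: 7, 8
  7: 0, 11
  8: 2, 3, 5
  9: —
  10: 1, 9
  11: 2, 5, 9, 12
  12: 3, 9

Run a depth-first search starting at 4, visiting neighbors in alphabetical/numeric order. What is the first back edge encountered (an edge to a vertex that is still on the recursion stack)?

DFS from 4 (visiting neighbors in alphabetical/numeric order); mark gray on enter, black on exit:
4 gray
  1 gray
    9 gray
    9 black
  1 black
  5 gray
    12 gray
      3 gray
      3 black
      12→9: 9 black — skip
    12 black
  5 black
  6 gray
    7 gray
      0 gray
        0→1: 1 black — skip
        0→3: 3 black — skip
        0→4: 4 is gray → back edge
First back edge: 0 → 4.

0→4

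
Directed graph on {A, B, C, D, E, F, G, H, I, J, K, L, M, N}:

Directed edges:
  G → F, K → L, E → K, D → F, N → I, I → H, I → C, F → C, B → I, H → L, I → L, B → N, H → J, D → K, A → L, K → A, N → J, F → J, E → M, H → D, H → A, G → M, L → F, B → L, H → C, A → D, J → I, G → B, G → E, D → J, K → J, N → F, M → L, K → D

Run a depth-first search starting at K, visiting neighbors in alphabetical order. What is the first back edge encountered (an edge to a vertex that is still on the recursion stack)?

DFS from K (visiting neighbors in alphabetical order); mark gray on enter, black on exit:
K gray
  A gray
    D gray
      F gray
        C gray
        C black
        J gray
          I gray
            I→C: C black — skip
            H gray
              H→A: A is gray → back edge
First back edge: H → A.

H->A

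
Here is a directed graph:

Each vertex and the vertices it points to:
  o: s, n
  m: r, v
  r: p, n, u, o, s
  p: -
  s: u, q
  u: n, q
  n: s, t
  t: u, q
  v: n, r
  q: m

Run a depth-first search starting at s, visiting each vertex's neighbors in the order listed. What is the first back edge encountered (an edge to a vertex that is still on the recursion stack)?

n->s

DFS from s (visiting each vertex's neighbors in the order listed); mark gray on enter, black on exit:
s gray
  u gray
    n gray
      n→s: s is gray → back edge
First back edge: n → s.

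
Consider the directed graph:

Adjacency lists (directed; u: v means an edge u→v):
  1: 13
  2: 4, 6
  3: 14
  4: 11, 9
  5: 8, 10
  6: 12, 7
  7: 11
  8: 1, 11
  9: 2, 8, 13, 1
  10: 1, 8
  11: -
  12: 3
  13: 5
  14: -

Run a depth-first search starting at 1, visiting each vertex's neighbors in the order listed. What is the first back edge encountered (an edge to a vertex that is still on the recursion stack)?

DFS from 1 (visiting each vertex's neighbors in the order listed); mark gray on enter, black on exit:
1 gray
  13 gray
    5 gray
      8 gray
        8→1: 1 is gray → back edge
First back edge: 8 → 1.

8→1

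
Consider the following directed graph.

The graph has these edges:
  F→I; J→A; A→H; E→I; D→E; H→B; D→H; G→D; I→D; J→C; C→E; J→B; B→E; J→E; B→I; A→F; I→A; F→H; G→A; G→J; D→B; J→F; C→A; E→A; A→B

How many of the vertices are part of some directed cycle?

7

A vertex is on a directed cycle iff it belongs to a strongly connected component of size ≥ 2 (or has a self-loop).
The vertices on cycles are {A, B, D, E, F, H, I} — 7 in total.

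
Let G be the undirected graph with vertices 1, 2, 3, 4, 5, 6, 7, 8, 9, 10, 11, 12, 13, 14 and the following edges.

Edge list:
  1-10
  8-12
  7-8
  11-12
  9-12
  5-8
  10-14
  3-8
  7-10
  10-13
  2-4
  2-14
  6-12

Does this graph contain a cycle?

No

DFS, tracking each vertex's parent; an edge to a visited non-parent vertex closes a cycle.
Start from 2:
visit 2 (parent –)
  visit 14 (parent 2)
    visit 10 (parent 14)
      visit 7 (parent 10)
        7–10: parent, skip
        visit 8 (parent 7)
          visit 5 (parent 8)
            5–8: parent, skip
          visit 3 (parent 8)
            3–8: parent, skip
          8–7: parent, skip
          visit 12 (parent 8)
            visit 6 (parent 12)
              6–12: parent, skip
            12–8: parent, skip
            visit 11 (parent 12)
              11–12: parent, skip
            visit 9 (parent 12)
              9–12: parent, skip
      10–14: parent, skip
      visit 1 (parent 10)
        1–10: parent, skip
      visit 13 (parent 10)
        13–10: parent, skip
    14–2: parent, skip
  visit 4 (parent 2)
    4–2: parent, skip
No non-parent visited neighbor found — the graph is a forest.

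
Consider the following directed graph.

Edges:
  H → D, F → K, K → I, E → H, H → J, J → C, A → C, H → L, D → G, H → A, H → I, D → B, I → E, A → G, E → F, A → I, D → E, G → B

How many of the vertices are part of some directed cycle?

A vertex is on a directed cycle iff it belongs to a strongly connected component of size ≥ 2 (or has a self-loop).
The vertices on cycles are {A, D, E, F, H, I, K} — 7 in total.

7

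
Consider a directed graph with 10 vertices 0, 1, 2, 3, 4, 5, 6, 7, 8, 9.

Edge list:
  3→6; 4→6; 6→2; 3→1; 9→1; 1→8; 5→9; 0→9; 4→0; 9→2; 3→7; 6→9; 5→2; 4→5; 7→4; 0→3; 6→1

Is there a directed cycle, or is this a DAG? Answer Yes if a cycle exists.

Yes

DFS with white/gray/black marking, starting from 2:
2 gray
2 black
0 gray
  3 gray
    7 gray
      4 gray
        5 gray
          5→2: 2 black — skip
          9 gray
            1 gray
              8 gray
              8 black
            1 black
            9→2: 2 black — skip
          9 black
        5 black
        6 gray
          6→1: 1 black — skip
          6→9: 9 black — skip
          6→2: 2 black — skip
        6 black
        4→0: 0 is gray → back edge
Back edge found, so a cycle exists: 0 → 3 → 7 → 4 → 0.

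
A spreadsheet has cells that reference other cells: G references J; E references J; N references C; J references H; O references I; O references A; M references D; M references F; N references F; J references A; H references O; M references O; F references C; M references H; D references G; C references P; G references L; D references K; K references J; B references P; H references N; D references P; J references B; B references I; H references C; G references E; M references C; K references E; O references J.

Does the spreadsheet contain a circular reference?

Yes

DFS with white/gray/black marking, starting from J:
J gray
  A gray
  A black
  B gray
    P gray
    P black
    I gray
    I black
  B black
  H gray
    N gray
      F gray
        C gray
          C→P: P black — skip
        C black
      F black
      N→C: C black — skip
    N black
    H→C: C black — skip
    O gray
      O→A: A black — skip
      O→J: J is gray → back edge
Back edge found, so a cycle exists: J → H → O → J.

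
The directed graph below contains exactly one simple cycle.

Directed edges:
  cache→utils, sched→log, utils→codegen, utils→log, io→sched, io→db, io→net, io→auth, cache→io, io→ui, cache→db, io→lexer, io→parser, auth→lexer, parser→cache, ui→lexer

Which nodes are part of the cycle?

io, cache, parser

DFS with gray/black marking from cache:
cache gray
  db gray
  db black
  io gray
    lexer gray
    lexer black
    auth gray
      auth→lexer: lexer black — skip
    auth black
    ui gray
      ui→lexer: lexer black — skip
    ui black
    sched gray
      log gray
      log black
    sched black
    parser gray
      parser→cache: cache is gray → back edge
Back edge closes the cycle cache → io → parser → cache; its vertices are {io, cache, parser}.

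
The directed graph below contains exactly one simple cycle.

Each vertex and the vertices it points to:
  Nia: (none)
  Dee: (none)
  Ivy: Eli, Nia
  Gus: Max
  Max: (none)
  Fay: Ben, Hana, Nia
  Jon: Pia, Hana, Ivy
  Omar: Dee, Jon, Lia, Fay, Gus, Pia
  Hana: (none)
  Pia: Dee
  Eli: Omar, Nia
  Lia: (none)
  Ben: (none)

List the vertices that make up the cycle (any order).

Eli, Ivy, Jon, Omar

DFS with gray/black marking from Omar:
Omar gray
  Dee gray
  Dee black
  Jon gray
    Pia gray
      Pia→Dee: Dee black — skip
    Pia black
    Hana gray
    Hana black
    Ivy gray
      Eli gray
        Eli→Omar: Omar is gray → back edge
Back edge closes the cycle Omar → Jon → Ivy → Eli → Omar; its vertices are {Eli, Ivy, Jon, Omar}.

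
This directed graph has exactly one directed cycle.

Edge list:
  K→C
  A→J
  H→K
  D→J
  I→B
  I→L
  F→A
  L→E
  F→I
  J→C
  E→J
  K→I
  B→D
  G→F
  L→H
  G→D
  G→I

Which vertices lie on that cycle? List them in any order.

H, I, K, L

DFS with gray/black marking from I:
I gray
  L gray
    E gray
      J gray
        C gray
        C black
      J black
    E black
    H gray
      K gray
        K→C: C black — skip
        K→I: I is gray → back edge
Back edge closes the cycle I → L → H → K → I; its vertices are {H, I, K, L}.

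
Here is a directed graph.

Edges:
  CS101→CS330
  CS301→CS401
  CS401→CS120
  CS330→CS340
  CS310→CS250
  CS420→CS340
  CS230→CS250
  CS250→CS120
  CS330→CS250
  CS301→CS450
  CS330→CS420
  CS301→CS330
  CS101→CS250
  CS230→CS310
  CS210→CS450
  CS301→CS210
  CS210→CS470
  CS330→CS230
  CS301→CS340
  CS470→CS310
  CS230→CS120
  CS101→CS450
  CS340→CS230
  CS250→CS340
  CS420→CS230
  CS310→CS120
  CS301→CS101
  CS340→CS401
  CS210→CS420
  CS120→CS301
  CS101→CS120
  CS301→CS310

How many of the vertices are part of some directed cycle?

12

A vertex is on a directed cycle iff it belongs to a strongly connected component of size ≥ 2 (or has a self-loop).
The vertices on cycles are {CS101, CS120, CS210, CS230, CS250, CS301, CS310, CS330, CS340, CS401, CS420, CS470} — 12 in total.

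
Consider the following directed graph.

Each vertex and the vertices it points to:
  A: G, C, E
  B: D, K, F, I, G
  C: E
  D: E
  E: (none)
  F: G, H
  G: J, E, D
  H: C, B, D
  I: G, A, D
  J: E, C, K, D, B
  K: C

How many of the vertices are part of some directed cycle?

7

A vertex is on a directed cycle iff it belongs to a strongly connected component of size ≥ 2 (or has a self-loop).
The vertices on cycles are {A, B, F, G, H, I, J} — 7 in total.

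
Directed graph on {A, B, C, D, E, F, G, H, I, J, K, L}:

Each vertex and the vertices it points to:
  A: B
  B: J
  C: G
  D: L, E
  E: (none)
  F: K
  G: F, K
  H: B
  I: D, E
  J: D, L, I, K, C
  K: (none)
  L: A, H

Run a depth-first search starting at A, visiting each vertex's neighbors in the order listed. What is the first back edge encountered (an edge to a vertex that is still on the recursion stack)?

L->A

DFS from A (visiting each vertex's neighbors in the order listed); mark gray on enter, black on exit:
A gray
  B gray
    J gray
      D gray
        L gray
          L→A: A is gray → back edge
First back edge: L → A.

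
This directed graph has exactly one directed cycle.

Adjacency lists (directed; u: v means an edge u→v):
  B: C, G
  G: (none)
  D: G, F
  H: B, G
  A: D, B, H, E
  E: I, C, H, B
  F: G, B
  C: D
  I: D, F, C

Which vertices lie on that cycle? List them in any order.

DFS with gray/black marking from B:
B gray
  C gray
    D gray
      G gray
      G black
      F gray
        F→G: G black — skip
        F→B: B is gray → back edge
Back edge closes the cycle B → C → D → F → B; its vertices are {B, C, D, F}.

B, C, D, F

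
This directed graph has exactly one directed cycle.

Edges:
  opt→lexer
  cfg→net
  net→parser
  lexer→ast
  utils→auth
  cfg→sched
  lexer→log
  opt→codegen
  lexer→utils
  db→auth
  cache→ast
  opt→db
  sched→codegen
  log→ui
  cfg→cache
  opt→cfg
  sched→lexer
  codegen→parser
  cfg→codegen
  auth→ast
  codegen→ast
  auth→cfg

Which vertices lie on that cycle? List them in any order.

cfg, auth, lexer, sched, utils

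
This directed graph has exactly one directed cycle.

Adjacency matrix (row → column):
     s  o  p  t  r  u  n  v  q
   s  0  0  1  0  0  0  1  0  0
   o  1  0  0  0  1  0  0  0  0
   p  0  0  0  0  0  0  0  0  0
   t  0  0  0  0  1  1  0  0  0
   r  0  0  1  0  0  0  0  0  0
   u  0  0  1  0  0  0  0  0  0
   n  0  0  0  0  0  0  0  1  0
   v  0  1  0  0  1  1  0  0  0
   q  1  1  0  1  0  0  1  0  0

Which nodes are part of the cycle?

DFS with gray/black marking from n:
n gray
  v gray
    o gray
      r gray
        p gray
        p black
      r black
      s gray
        s→p: p black — skip
        s→n: n is gray → back edge
Back edge closes the cycle n → v → o → s → n; its vertices are {n, o, s, v}.

n, o, s, v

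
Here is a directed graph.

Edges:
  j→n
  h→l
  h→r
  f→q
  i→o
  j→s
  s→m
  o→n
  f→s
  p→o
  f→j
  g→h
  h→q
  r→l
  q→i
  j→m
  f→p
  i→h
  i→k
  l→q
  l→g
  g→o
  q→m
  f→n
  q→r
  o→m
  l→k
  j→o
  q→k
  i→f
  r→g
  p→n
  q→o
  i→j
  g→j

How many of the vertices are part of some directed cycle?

A vertex is on a directed cycle iff it belongs to a strongly connected component of size ≥ 2 (or has a self-loop).
The vertices on cycles are {f, g, h, i, l, q, r} — 7 in total.

7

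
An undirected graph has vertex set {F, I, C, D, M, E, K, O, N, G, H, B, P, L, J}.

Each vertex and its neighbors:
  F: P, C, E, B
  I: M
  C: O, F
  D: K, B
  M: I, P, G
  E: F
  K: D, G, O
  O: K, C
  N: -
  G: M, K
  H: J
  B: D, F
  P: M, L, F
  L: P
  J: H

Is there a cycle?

DFS, tracking each vertex's parent; an edge to a visited non-parent vertex closes a cycle.
Start from J:
visit J (parent –)
  visit H (parent J)
    H–J: parent, skip
visit F (parent –)
  visit P (parent F)
    visit M (parent P)
      visit I (parent M)
        I–M: parent, skip
      M–P: parent, skip
      visit G (parent M)
        G–M: parent, skip
        visit K (parent G)
          visit D (parent K)
            D–K: parent, skip
            visit B (parent D)
              B–D: parent, skip
              B–F: F visited and ≠ parent → cycle
Cycle: F – P – M – G – K – D – B – F.

Yes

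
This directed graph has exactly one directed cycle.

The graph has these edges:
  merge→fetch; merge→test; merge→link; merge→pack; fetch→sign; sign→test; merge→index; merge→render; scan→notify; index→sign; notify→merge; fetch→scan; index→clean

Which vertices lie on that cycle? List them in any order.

DFS with gray/black marking from merge:
merge gray
  fetch gray
    sign gray
      test gray
      test black
    sign black
    scan gray
      notify gray
        notify→merge: merge is gray → back edge
Back edge closes the cycle merge → fetch → scan → notify → merge; its vertices are {scan, fetch, merge, notify}.

scan, fetch, merge, notify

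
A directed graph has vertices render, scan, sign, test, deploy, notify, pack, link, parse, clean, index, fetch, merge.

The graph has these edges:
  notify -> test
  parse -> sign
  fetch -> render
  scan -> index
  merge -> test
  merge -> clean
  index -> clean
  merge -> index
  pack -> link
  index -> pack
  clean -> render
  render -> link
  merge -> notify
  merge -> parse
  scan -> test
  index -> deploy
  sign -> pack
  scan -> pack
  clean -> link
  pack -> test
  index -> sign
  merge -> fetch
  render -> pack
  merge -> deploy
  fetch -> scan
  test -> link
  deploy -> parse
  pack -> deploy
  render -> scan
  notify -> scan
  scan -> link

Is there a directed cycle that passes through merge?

merge lies on a cycle iff there is a path from merge back to itself.
Exploring from merge, it never reaches itself; equivalently, its strongly connected component is a singleton.

No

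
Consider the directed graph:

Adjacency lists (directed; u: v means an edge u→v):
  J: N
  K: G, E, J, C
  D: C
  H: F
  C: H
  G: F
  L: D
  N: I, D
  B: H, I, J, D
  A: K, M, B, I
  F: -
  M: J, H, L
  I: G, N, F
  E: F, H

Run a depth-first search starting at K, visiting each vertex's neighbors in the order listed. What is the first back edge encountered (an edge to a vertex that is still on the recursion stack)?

DFS from K (visiting each vertex's neighbors in the order listed); mark gray on enter, black on exit:
K gray
  G gray
    F gray
    F black
  G black
  E gray
    E→F: F black — skip
    H gray
      H→F: F black — skip
    H black
  E black
  J gray
    N gray
      I gray
        I→G: G black — skip
        I→N: N is gray → back edge
First back edge: I → N.

I->N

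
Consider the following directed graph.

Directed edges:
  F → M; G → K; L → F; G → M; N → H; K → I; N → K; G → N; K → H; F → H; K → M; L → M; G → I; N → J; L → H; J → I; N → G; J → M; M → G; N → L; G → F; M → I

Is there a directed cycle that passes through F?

F is on a cycle iff F can reach itself via ≥1 edge.
F → M → G → F — yes.

Yes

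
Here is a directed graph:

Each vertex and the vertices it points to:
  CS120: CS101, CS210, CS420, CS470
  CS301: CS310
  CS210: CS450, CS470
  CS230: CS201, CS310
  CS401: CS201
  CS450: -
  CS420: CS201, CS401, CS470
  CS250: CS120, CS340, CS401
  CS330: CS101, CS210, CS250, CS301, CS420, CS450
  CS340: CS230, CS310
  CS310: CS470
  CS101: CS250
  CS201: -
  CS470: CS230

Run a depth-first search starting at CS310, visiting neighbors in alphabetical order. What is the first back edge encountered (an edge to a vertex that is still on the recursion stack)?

CS230→CS310

DFS from CS310 (visiting neighbors in alphabetical order); mark gray on enter, black on exit:
CS310 gray
  CS470 gray
    CS230 gray
      CS201 gray
      CS201 black
      CS230→CS310: CS310 is gray → back edge
First back edge: CS230 → CS310.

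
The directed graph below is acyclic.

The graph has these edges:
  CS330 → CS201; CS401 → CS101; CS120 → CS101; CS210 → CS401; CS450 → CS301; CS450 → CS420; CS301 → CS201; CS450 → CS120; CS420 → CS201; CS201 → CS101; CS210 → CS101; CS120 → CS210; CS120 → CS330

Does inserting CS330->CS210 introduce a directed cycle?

No

Adding CS330→CS210 creates a cycle iff CS210 can already reach CS330.
Explore from CS210: no path reaches CS330. The graph stays acyclic.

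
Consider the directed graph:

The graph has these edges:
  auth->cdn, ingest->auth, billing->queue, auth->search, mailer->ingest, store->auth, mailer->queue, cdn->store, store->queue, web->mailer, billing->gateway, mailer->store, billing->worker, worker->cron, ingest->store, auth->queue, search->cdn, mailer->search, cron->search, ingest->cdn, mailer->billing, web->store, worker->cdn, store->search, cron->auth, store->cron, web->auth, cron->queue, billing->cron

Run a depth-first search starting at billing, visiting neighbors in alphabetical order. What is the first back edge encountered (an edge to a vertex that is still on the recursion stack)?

DFS from billing (visiting neighbors in alphabetical order); mark gray on enter, black on exit:
billing gray
  cron gray
    auth gray
      cdn gray
        store gray
          store→auth: auth is gray → back edge
First back edge: store → auth.

store→auth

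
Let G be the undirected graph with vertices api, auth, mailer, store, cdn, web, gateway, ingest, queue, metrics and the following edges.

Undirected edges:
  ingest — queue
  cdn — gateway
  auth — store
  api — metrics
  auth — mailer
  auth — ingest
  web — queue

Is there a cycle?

No

DFS, tracking each vertex's parent; an edge to a visited non-parent vertex closes a cycle.
Start from queue:
visit queue (parent –)
  visit ingest (parent queue)
    visit auth (parent ingest)
      visit store (parent auth)
        store–auth: parent, skip
      visit mailer (parent auth)
        mailer–auth: parent, skip
      auth–ingest: parent, skip
    ingest–queue: parent, skip
  visit web (parent queue)
    web–queue: parent, skip
visit api (parent –)
  visit metrics (parent api)
    metrics–api: parent, skip
visit cdn (parent –)
  visit gateway (parent cdn)
    gateway–cdn: parent, skip
No non-parent visited neighbor found — the graph is a forest.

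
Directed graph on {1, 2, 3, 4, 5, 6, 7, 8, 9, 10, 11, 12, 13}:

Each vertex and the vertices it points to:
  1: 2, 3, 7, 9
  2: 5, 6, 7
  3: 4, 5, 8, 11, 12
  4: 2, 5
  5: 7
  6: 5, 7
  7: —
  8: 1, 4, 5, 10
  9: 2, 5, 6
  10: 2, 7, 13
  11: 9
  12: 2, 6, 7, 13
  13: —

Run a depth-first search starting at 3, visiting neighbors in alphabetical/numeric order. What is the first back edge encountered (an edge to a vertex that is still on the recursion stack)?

1→3

DFS from 3 (visiting neighbors in alphabetical/numeric order); mark gray on enter, black on exit:
3 gray
  4 gray
    2 gray
      5 gray
        7 gray
        7 black
      5 black
      6 gray
        6→5: 5 black — skip
        6→7: 7 black — skip
      6 black
      2→7: 7 black — skip
    2 black
    4→5: 5 black — skip
  4 black
  3→5: 5 black — skip
  8 gray
    1 gray
      1→2: 2 black — skip
      1→3: 3 is gray → back edge
First back edge: 1 → 3.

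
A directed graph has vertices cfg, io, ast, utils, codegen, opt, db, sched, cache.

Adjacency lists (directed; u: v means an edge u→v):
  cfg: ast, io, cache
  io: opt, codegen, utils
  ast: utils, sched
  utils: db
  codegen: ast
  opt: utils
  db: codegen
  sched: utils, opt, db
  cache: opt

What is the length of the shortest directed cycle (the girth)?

For each vertex v, BFS finds the shortest path from v back to v.
The shortest such closed walk is ast → utils → db → codegen → ast, length 4.

4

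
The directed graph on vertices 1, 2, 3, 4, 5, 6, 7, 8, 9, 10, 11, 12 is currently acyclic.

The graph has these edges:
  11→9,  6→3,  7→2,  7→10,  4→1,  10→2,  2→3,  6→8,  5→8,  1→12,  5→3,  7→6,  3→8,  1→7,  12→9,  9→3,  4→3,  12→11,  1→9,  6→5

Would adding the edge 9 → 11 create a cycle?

Yes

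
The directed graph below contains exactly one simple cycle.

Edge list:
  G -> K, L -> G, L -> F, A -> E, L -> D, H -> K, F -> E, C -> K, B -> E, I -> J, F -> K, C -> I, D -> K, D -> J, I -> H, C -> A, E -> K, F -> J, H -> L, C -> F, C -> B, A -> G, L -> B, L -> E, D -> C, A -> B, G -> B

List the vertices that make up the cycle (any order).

DFS with gray/black marking from C:
C gray
  F gray
    K gray
    K black
    E gray
      E→K: K black — skip
    E black
    J gray
    J black
  F black
  A gray
    G gray
      B gray
        B→E: E black — skip
      B black
      G→K: K black — skip
    G black
    A→B: B black — skip
    A→E: E black — skip
  A black
  C→K: K black — skip
  I gray
    H gray
      H→K: K black — skip
      L gray
        D gray
          D→K: K black — skip
          D→J: J black — skip
          D→C: C is gray → back edge
Back edge closes the cycle C → I → H → L → D → C; its vertices are {C, D, H, I, L}.

C, D, H, I, L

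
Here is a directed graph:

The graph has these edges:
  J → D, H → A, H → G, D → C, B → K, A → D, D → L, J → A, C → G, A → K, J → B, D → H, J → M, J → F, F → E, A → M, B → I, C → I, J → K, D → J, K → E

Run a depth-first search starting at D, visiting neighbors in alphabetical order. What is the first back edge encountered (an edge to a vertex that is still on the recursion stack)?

A→D

DFS from D (visiting neighbors in alphabetical order); mark gray on enter, black on exit:
D gray
  C gray
    G gray
    G black
    I gray
    I black
  C black
  H gray
    A gray
      A→D: D is gray → back edge
First back edge: A → D.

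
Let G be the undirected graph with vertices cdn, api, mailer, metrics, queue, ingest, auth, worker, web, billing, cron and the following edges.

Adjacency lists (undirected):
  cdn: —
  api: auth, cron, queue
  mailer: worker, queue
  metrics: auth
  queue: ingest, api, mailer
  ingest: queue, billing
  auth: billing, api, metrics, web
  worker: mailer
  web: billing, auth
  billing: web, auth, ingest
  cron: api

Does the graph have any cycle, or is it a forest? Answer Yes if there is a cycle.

Yes

DFS, tracking each vertex's parent; an edge to a visited non-parent vertex closes a cycle.
Start from web:
visit web (parent –)
  visit billing (parent web)
    billing–web: parent, skip
    visit auth (parent billing)
      auth–billing: parent, skip
      visit api (parent auth)
        api–auth: parent, skip
        visit cron (parent api)
          cron–api: parent, skip
        visit queue (parent api)
          visit ingest (parent queue)
            ingest–queue: parent, skip
            ingest–billing: billing visited and ≠ parent → cycle
Cycle: billing – auth – api – queue – ingest – billing.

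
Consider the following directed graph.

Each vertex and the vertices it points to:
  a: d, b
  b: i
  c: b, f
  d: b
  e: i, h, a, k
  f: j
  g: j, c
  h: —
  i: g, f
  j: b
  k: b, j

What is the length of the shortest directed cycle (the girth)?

For each vertex v, BFS finds the shortest path from v back to v.
The shortest such closed walk is i → g → j → b → i, length 4.

4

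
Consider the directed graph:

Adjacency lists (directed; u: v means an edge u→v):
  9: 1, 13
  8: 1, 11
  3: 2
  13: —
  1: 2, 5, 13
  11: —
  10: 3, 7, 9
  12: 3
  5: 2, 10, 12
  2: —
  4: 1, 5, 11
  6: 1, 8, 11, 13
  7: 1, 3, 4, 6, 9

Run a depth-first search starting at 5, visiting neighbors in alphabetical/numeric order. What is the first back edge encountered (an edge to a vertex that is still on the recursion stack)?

DFS from 5 (visiting neighbors in alphabetical/numeric order); mark gray on enter, black on exit:
5 gray
  2 gray
  2 black
  10 gray
    3 gray
      3→2: 2 black — skip
    3 black
    7 gray
      1 gray
        1→2: 2 black — skip
        1→5: 5 is gray → back edge
First back edge: 1 → 5.

1→5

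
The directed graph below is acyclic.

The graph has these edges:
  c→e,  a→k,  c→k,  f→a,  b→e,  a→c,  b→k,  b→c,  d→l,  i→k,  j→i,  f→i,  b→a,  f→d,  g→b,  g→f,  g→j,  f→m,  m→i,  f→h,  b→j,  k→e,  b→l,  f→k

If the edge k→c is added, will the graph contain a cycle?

Yes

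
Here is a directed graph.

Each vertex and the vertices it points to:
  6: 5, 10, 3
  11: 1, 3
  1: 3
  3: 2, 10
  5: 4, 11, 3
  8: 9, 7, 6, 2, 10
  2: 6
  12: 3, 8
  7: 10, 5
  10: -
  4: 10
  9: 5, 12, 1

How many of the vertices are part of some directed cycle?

9

A vertex is on a directed cycle iff it belongs to a strongly connected component of size ≥ 2 (or has a self-loop).
The vertices on cycles are {1, 2, 3, 5, 6, 8, 9, 11, 12} — 9 in total.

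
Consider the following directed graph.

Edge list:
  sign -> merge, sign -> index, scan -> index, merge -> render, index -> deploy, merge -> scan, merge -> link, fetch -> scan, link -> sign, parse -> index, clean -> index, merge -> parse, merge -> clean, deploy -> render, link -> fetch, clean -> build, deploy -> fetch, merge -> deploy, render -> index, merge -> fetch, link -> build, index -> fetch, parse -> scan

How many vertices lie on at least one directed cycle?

A vertex is on a directed cycle iff it belongs to a strongly connected component of size ≥ 2 (or has a self-loop).
The vertices on cycles are {link, scan, sign, fetch, index, merge, deploy, render} — 8 in total.

8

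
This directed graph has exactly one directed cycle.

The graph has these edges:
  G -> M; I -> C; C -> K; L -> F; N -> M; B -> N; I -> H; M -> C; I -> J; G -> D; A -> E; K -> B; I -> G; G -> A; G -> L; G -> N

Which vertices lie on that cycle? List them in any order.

B, C, K, M, N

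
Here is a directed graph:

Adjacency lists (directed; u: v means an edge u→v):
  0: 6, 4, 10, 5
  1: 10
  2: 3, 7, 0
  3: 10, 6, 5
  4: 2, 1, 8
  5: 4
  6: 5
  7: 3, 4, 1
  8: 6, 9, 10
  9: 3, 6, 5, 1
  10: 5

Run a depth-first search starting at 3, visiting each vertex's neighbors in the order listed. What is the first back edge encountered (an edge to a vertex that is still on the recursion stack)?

DFS from 3 (visiting each vertex's neighbors in the order listed); mark gray on enter, black on exit:
3 gray
  10 gray
    5 gray
      4 gray
        2 gray
          2→3: 3 is gray → back edge
First back edge: 2 → 3.

2->3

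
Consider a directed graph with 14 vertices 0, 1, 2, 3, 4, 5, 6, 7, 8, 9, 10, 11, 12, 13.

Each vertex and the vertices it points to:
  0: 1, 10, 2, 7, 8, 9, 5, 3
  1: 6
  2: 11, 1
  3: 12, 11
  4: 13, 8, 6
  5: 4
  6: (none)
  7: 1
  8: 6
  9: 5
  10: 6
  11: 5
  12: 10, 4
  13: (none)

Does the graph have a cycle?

No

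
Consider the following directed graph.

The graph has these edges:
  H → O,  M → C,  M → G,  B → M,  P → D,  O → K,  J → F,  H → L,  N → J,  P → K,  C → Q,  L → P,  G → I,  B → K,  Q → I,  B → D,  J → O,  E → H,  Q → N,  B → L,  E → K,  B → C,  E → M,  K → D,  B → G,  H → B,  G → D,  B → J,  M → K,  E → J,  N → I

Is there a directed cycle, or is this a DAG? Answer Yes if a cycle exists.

DFS with white/gray/black marking, starting from K:
K gray
  D gray
  D black
K black
B gray
  C gray
    Q gray
      I gray
      I black
      N gray
        J gray
          O gray
            O→K: K black — skip
          O black
          F gray
          F black
        J black
        N→I: I black — skip
      N black
    Q black
  C black
  L gray
    P gray
      P→K: K black — skip
      P→D: D black — skip
    P black
  L black
  B→K: K black — skip
  M gray
    M→C: C black — skip
    G gray
      G→I: I black — skip
      G→D: D black — skip
    G black
    M→K: K black — skip
  M black
  B→J: J black — skip
  B→D: D black — skip
  B→G: G black — skip
B black
E gray
  E→M: M black — skip
  H gray
    H→L: L black — skip
    H→O: O black — skip
    H→B: B black — skip
  H black
  E→J: J black — skip
  E→K: K black — skip
E black
Every edge goes to a white or black vertex — no back edge, so the graph is acyclic.

No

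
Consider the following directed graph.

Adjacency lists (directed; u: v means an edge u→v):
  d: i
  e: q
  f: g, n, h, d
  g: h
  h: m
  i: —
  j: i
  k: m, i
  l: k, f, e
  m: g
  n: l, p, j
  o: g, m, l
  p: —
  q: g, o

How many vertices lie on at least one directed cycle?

A vertex is on a directed cycle iff it belongs to a strongly connected component of size ≥ 2 (or has a self-loop).
The vertices on cycles are {e, f, g, h, l, m, n, o, q} — 9 in total.

9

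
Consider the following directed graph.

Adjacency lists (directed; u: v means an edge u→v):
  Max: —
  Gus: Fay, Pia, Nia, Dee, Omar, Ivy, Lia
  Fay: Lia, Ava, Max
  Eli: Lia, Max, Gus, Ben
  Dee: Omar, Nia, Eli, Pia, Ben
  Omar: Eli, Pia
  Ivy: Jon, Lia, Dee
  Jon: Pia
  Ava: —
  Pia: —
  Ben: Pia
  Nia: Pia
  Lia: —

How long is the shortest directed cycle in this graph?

3

For each vertex v, BFS finds the shortest path from v back to v.
The shortest such closed walk is Dee → Eli → Gus → Dee, length 3.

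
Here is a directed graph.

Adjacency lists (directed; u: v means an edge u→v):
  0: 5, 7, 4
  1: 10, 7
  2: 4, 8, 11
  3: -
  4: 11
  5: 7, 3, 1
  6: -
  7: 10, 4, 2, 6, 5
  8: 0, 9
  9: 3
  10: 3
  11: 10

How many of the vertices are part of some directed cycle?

A vertex is on a directed cycle iff it belongs to a strongly connected component of size ≥ 2 (or has a self-loop).
The vertices on cycles are {0, 1, 2, 5, 7, 8} — 6 in total.

6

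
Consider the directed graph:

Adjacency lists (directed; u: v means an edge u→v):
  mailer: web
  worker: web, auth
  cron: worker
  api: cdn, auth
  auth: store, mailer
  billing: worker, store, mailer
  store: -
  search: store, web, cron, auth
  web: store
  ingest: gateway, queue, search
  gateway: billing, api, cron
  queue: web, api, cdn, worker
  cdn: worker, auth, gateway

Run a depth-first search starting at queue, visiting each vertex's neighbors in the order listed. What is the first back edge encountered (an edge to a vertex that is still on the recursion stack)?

gateway->api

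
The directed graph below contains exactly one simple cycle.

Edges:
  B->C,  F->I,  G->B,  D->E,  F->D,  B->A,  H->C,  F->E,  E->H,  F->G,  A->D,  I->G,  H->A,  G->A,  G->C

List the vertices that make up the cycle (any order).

A, D, E, H

DFS with gray/black marking from E:
E gray
  H gray
    A gray
      D gray
        D→E: E is gray → back edge
Back edge closes the cycle E → H → A → D → E; its vertices are {A, D, E, H}.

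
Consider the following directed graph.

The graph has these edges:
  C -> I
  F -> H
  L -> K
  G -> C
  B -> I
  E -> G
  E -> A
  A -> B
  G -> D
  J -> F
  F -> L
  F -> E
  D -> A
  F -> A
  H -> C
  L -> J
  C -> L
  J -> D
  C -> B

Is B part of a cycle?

No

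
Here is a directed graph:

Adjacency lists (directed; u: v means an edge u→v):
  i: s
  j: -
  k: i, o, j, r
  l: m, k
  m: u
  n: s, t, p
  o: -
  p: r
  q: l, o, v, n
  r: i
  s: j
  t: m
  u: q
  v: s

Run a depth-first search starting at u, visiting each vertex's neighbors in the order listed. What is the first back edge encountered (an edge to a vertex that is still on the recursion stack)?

DFS from u (visiting each vertex's neighbors in the order listed); mark gray on enter, black on exit:
u gray
  q gray
    l gray
      m gray
        m→u: u is gray → back edge
First back edge: m → u.

m->u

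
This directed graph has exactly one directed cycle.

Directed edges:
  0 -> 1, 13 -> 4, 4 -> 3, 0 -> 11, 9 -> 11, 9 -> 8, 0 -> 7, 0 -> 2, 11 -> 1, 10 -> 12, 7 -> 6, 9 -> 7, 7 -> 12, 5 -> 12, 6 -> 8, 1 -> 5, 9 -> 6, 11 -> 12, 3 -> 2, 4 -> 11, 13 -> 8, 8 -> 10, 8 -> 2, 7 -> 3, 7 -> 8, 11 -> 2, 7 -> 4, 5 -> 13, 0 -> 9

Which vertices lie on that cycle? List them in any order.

DFS with gray/black marking from 1:
1 gray
  5 gray
    13 gray
      8 gray
        10 gray
          12 gray
          12 black
        10 black
        2 gray
        2 black
      8 black
      4 gray
        11 gray
          11→2: 2 black — skip
          11→1: 1 is gray → back edge
Back edge closes the cycle 1 → 5 → 13 → 4 → 11 → 1; its vertices are {1, 4, 5, 11, 13}.

1, 4, 5, 11, 13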